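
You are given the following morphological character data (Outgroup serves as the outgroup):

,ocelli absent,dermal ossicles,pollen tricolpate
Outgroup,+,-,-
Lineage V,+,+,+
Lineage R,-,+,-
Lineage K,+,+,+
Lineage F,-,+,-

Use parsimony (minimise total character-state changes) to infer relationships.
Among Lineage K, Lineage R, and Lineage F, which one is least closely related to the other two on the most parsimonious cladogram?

Character polarity is set by the outgroup: the derived state is whichever differs from the outgroup's state, so for ocelli absent the derived state is '-', and for the remaining characters it is '+'.
ocelli absent: derived state '-' in Lineage F and Lineage R only — synapomorphy for {Lineage F, Lineage R}.
dermal ossicles (derived state '+') is shared by all ingroup taxa — unites the whole ingroup.
pollen tricolpate: derived state '+' in Lineage K and Lineage V only — synapomorphy for {Lineage K, Lineage V}.
Most parsimonious ingroup topology: ((Lineage V,Lineage K),(Lineage R,Lineage F)).
Lineage R and Lineage F share a more recent common ancestor with each other than either does with Lineage K, so Lineage K is the least closely related of the three.

Lineage K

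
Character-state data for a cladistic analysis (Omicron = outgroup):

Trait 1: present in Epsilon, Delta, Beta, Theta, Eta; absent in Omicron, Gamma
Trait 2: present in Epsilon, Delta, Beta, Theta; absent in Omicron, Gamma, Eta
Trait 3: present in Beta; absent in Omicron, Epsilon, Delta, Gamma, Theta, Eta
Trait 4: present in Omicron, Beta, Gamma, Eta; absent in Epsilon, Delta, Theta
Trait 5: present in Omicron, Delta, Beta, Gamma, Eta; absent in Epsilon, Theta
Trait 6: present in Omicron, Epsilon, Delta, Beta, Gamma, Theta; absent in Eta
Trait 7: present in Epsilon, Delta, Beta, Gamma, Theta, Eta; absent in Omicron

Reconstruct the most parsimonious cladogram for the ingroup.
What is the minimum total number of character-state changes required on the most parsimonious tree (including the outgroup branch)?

7

Character polarity is set by the outgroup: the derived state is whichever differs from the outgroup's state, so for Trait 4, Trait 5, Trait 6 the derived state is 'absent', and for the remaining characters it is 'present'.
Trait 1: derived state 'present' in Beta, Delta, Epsilon, Eta, and Theta only — synapomorphy for {Beta, Delta, Epsilon, Eta, Theta}.
Only Beta, Delta, Epsilon, and Theta show the derived state 'present' for Trait 2, supporting them as a clade.
Trait 3: derived state 'present' in Beta only — an autapomorphy, so it tells us nothing about relationships among taxa.
Trait 4 (derived state 'absent') is shared by Delta, Epsilon, and Theta — a synapomorphy uniting that clade.
Trait 5: derived state 'absent' in Epsilon and Theta only — synapomorphy for {Epsilon, Theta}.
Trait 6: derived state 'absent' in Eta only — an autapomorphy, so it tells us nothing about relationships among taxa.
All ingroup taxa share the derived state 'present' for Trait 7; it defines the ingroup but does not resolve relationships within it.
Most parsimonious ingroup topology: (((((Epsilon,Theta),Delta),Beta),Eta),Gamma).
Changes per character on this tree: Trait 1: 1; Trait 2: 1; Trait 3: 1; Trait 4: 1; Trait 5: 1; Trait 6: 1; Trait 7: 1.
Total = 7.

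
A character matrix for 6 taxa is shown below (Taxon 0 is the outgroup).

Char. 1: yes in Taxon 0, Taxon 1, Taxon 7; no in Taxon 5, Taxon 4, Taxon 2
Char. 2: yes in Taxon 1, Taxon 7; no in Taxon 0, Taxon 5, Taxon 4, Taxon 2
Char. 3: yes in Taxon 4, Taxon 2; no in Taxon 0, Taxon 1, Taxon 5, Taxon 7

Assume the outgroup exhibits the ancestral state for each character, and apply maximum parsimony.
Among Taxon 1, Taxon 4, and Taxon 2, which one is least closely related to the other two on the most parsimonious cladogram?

Taxon 1

Character polarity is set by the outgroup: the derived state is whichever differs from the outgroup's state, so for Char. 1 the derived state is 'no', and for the remaining characters it is 'yes'.
Only Taxon 2, Taxon 4, and Taxon 5 show the derived state 'no' for Char. 1, supporting them as a clade.
Char. 2: derived state 'yes' in Taxon 1 and Taxon 7 only — synapomorphy for {Taxon 1, Taxon 7}.
Only Taxon 2 and Taxon 4 show the derived state 'yes' for Char. 3, supporting them as a clade.
Most parsimonious ingroup topology: ((Taxon 1,Taxon 7),(Taxon 5,(Taxon 4,Taxon 2))).
Taxon 2 and Taxon 4 share a more recent common ancestor with each other than either does with Taxon 1, so Taxon 1 is the least closely related of the three.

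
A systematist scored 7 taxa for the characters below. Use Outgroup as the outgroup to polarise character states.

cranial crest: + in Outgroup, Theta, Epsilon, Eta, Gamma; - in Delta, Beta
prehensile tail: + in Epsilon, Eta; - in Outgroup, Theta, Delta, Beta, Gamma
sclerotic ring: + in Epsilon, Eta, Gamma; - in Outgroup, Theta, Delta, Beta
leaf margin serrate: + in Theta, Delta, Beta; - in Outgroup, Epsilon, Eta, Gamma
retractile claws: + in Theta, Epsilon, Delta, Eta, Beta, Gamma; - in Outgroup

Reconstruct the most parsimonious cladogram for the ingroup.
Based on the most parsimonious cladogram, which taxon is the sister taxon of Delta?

Character polarity is set by the outgroup: the derived state is whichever differs from the outgroup's state, so for cranial crest the derived state is '-', and for the remaining characters it is '+'.
cranial crest: derived state '-' in Beta and Delta only — synapomorphy for {Beta, Delta}.
prehensile tail (derived state '+') is shared by Epsilon and Eta — a synapomorphy uniting that clade.
sclerotic ring (derived state '+') is shared by Epsilon, Eta, and Gamma — a synapomorphy uniting that clade.
Only Beta, Delta, and Theta show the derived state '+' for leaf margin serrate, supporting them as a clade.
All ingroup taxa share the derived state '+' for retractile claws; it defines the ingroup but does not resolve relationships within it.
Most parsimonious ingroup topology: ((Theta,(Delta,Beta)),((Epsilon,Eta),Gamma)).
Delta and Beta form a cherry on this tree, so they are sister taxa.

Beta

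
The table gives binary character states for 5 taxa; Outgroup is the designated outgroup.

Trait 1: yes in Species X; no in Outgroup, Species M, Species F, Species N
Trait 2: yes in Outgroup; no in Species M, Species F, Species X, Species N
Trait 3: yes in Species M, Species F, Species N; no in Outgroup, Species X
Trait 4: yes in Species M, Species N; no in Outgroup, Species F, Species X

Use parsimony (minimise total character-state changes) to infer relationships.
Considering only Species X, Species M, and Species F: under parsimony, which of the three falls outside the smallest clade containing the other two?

Character polarity is set by the outgroup: the derived state is whichever differs from the outgroup's state, so for Trait 2 the derived state is 'no', and for the remaining characters it is 'yes'.
Trait 1: derived state 'yes' in Species X only — an autapomorphy, so it tells us nothing about relationships among taxa.
Trait 2 (derived state 'no') is shared by all ingroup taxa — unites the whole ingroup.
Trait 3 (derived state 'yes') is shared by Species F, Species M, and Species N — a synapomorphy uniting that clade.
Trait 4: derived state 'yes' in Species M and Species N only — synapomorphy for {Species M, Species N}.
Most parsimonious ingroup topology: (Species X,((Species N,Species M),Species F)).
Species M and Species F share a more recent common ancestor with each other than either does with Species X, so Species X is the least closely related of the three.

Species X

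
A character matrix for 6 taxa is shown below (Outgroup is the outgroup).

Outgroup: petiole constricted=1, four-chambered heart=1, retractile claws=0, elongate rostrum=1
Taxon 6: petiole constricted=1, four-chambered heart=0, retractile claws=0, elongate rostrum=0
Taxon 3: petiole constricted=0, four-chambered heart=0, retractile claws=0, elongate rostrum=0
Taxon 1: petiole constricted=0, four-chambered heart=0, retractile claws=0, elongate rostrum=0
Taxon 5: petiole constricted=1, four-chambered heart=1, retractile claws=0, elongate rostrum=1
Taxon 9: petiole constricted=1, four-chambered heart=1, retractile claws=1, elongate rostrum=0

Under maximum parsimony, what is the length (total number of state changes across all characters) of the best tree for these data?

Character polarity is set by the outgroup: the derived state is whichever differs from the outgroup's state, so for petiole constricted, four-chambered heart, elongate rostrum the derived state is '0', and for the remaining characters it is '1'.
petiole constricted (derived state '0') is shared by Taxon 1 and Taxon 3 — a synapomorphy uniting that clade.
four-chambered heart: derived state '0' in Taxon 1, Taxon 3, and Taxon 6 only — synapomorphy for {Taxon 1, Taxon 3, Taxon 6}.
retractile claws (derived state '1') is unique to Taxon 9 (autapomorphy; uninformative for grouping).
elongate rostrum: derived state '0' in Taxon 1, Taxon 3, Taxon 6, and Taxon 9 only — synapomorphy for {Taxon 1, Taxon 3, Taxon 6, Taxon 9}.
Most parsimonious ingroup topology: (((Taxon 6,(Taxon 3,Taxon 1)),Taxon 9),Taxon 5).
Changes per character on this tree: petiole constricted: 1; four-chambered heart: 1; retractile claws: 1; elongate rostrum: 1.
Total = 4.

4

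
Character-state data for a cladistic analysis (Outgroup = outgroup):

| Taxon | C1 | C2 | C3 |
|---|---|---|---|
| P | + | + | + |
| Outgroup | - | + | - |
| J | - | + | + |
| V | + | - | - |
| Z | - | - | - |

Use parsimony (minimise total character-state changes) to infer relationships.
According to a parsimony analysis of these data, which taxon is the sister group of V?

Z

Character polarity is set by the outgroup: the derived state is whichever differs from the outgroup's state, so for C2 the derived state is '-', and for the remaining characters it is '+'.
C1 groups P and V, which is incompatible with the clades supported by the remaining characters; treating it as convergent (homoplasy) costs fewer steps than any alternative tree.
Only V and Z show the derived state '-' for C2, supporting them as a clade.
Only J and P show the derived state '+' for C3, supporting them as a clade.
Most parsimonious ingroup topology: ((V,Z),(J,P)).
V and Z form a cherry on this tree, so they are sister taxa.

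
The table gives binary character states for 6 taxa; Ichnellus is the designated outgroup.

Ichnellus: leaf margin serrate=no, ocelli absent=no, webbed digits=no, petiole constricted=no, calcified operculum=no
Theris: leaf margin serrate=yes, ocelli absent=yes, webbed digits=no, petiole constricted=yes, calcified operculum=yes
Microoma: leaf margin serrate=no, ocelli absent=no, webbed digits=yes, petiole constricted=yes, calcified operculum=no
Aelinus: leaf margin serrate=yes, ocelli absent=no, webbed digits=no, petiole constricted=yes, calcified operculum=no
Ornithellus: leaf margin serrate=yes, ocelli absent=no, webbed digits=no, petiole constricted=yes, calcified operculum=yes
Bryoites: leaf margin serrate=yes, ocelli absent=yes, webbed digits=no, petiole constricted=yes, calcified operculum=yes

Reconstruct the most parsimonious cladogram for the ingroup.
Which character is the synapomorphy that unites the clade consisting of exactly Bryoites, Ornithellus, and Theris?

The outgroup has state 'no' for every character, so 'yes' is the derived state throughout.
leaf margin serrate (derived state 'yes') is shared by Aelinus, Bryoites, Ornithellus, and Theris — a synapomorphy uniting that clade.
ocelli absent: derived state 'yes' in Bryoites and Theris only — synapomorphy for {Bryoites, Theris}.
webbed digits: derived state 'yes' in Microoma only — an autapomorphy, so it tells us nothing about relationships among taxa.
All ingroup taxa share the derived state 'yes' for petiole constricted; it defines the ingroup but does not resolve relationships within it.
calcified operculum (derived state 'yes') is shared by Bryoites, Ornithellus, and Theris — a synapomorphy uniting that clade.
Most parsimonious ingroup topology: ((((Theris,Bryoites),Ornithellus),Aelinus),Microoma).
The clade {Bryoites, Ornithellus, Theris} is supported by calcified operculum: its derived state 'yes' occurs in exactly those taxa and in no other taxon (including the outgroup).

calcified operculum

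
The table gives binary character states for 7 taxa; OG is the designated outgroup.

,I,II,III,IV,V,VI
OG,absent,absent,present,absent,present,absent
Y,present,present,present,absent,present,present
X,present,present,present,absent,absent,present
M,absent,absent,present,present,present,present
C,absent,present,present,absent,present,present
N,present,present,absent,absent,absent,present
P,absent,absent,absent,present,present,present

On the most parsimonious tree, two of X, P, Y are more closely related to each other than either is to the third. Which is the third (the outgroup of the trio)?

Character polarity is set by the outgroup: the derived state is whichever differs from the outgroup's state, so for III, V the derived state is 'absent', and for the remaining characters it is 'present'.
I (derived state 'present') is shared by N, X, and Y — a synapomorphy uniting that clade.
Only C, N, X, and Y show the derived state 'present' for II, supporting them as a clade.
III groups N and P, which is incompatible with the clades supported by the remaining characters; treating it as convergent (homoplasy) costs fewer steps than any alternative tree.
IV: derived state 'present' in M and P only — synapomorphy for {M, P}.
V: derived state 'absent' in N and X only — synapomorphy for {N, X}.
All ingroup taxa share the derived state 'present' for VI; it defines the ingroup but does not resolve relationships within it.
Most parsimonious ingroup topology: (((Y,(X,N)),C),(M,P)).
X and Y share a more recent common ancestor with each other than either does with P, so P is the least closely related of the three.

P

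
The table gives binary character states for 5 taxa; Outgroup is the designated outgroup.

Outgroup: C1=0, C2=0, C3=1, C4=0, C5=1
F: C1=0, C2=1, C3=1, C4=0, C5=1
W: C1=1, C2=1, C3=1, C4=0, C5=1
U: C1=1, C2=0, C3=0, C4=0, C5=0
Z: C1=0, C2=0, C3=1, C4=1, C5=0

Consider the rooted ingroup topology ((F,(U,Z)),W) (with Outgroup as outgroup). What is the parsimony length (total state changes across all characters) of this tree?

Map each character onto ((F,(U,Z)),W) (rooted by Outgroup) and count the minimum state changes it requires (Fitch parsimony):
C1: 2; C2: 2; C3: 1; C4: 1; C5: 1.
Total tree length = 7.

7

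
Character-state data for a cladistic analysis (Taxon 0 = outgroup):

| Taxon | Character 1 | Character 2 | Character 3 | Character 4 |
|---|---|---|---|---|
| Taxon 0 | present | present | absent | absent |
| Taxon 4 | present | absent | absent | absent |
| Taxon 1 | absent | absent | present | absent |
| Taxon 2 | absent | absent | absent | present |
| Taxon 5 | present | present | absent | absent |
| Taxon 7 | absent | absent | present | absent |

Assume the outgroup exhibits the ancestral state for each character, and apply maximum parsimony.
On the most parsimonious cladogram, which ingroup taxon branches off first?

Taxon 5

Character polarity is set by the outgroup: the derived state is whichever differs from the outgroup's state, so for Character 1, Character 2 the derived state is 'absent', and for the remaining characters it is 'present'.
Character 1 (derived state 'absent') is shared by Taxon 1, Taxon 2, and Taxon 7 — a synapomorphy uniting that clade.
Character 2: derived state 'absent' in Taxon 1, Taxon 2, Taxon 4, and Taxon 7 only — synapomorphy for {Taxon 1, Taxon 2, Taxon 4, Taxon 7}.
Only Taxon 1 and Taxon 7 show the derived state 'present' for Character 3, supporting them as a clade.
Character 4 (derived state 'present') is unique to Taxon 2 (autapomorphy; uninformative for grouping).
Most parsimonious ingroup topology: ((Taxon 4,((Taxon 1,Taxon 7),Taxon 2)),Taxon 5).
Taxon 5 is sister to the clade containing all other ingroup taxa, so it is the earliest-diverging (most basal) ingroup lineage.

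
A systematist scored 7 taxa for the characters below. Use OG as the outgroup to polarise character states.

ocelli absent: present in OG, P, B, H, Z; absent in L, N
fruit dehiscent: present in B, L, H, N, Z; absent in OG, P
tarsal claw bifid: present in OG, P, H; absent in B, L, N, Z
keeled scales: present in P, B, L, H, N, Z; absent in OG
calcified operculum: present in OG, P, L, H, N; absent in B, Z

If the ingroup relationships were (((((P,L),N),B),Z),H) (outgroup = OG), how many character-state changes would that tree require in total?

9

Map each character onto (((((P,L),N),B),Z),H) (rooted by OG) and count the minimum state changes it requires (Fitch parsimony):
ocelli absent: 2; fruit dehiscent: 2; tarsal claw bifid: 2; keeled scales: 1; calcified operculum: 2.
Total tree length = 9.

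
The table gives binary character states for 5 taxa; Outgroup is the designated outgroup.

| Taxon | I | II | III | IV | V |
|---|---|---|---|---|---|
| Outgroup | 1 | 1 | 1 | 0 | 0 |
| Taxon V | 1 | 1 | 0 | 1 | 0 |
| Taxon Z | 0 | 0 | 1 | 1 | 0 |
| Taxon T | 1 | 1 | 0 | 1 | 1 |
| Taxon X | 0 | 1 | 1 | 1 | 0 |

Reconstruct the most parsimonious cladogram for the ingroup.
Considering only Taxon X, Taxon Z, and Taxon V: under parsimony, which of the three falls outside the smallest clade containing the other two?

Character polarity is set by the outgroup: the derived state is whichever differs from the outgroup's state, so for I, II, III the derived state is '0', and for the remaining characters it is '1'.
I: derived state '0' in Taxon X and Taxon Z only — synapomorphy for {Taxon X, Taxon Z}.
II: derived state '0' in Taxon Z only — an autapomorphy, so it tells us nothing about relationships among taxa.
III: derived state '0' in Taxon T and Taxon V only — synapomorphy for {Taxon T, Taxon V}.
IV (derived state '1') is shared by all ingroup taxa — unites the whole ingroup.
V (derived state '1') is unique to Taxon T (autapomorphy; uninformative for grouping).
Most parsimonious ingroup topology: ((Taxon V,Taxon T),(Taxon Z,Taxon X)).
Taxon Z and Taxon X share a more recent common ancestor with each other than either does with Taxon V, so Taxon V is the least closely related of the three.

Taxon V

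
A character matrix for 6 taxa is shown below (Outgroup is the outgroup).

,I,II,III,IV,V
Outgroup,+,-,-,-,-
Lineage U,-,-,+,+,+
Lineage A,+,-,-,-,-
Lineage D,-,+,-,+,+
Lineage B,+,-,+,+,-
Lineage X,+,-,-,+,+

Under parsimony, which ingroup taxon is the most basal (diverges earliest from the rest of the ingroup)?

Lineage A

Character polarity is set by the outgroup: the derived state is whichever differs from the outgroup's state, so for I the derived state is '-', and for the remaining characters it is '+'.
Only Lineage D and Lineage U show the derived state '-' for I, supporting them as a clade.
II: derived state '+' in Lineage D only — an autapomorphy, so it tells us nothing about relationships among taxa.
III (state '+') occurs in Lineage B and Lineage U but conflicts with the nesting implied by the other characters — most parsimoniously interpreted as homoplasy.
Only Lineage B, Lineage D, Lineage U, and Lineage X show the derived state '+' for IV, supporting them as a clade.
V (derived state '+') is shared by Lineage D, Lineage U, and Lineage X — a synapomorphy uniting that clade.
Most parsimonious ingroup topology: ((Lineage B,((Lineage D,Lineage U),Lineage X)),Lineage A).
Lineage A is sister to the clade containing all other ingroup taxa, so it is the earliest-diverging (most basal) ingroup lineage.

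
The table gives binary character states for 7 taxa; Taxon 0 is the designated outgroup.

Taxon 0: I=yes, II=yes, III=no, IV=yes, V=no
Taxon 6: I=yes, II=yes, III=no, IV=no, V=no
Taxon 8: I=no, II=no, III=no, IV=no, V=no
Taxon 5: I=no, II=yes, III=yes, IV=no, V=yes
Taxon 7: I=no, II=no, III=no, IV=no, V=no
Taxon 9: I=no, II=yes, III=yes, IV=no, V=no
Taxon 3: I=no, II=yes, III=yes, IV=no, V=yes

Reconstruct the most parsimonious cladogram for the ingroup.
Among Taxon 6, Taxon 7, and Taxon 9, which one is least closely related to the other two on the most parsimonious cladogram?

Taxon 6

Character polarity is set by the outgroup: the derived state is whichever differs from the outgroup's state, so for I, II, IV the derived state is 'no', and for the remaining characters it is 'yes'.
I: derived state 'no' in Taxon 3, Taxon 5, Taxon 7, Taxon 8, and Taxon 9 only — synapomorphy for {Taxon 3, Taxon 5, Taxon 7, Taxon 8, Taxon 9}.
II: derived state 'no' in Taxon 7 and Taxon 8 only — synapomorphy for {Taxon 7, Taxon 8}.
Only Taxon 3, Taxon 5, and Taxon 9 show the derived state 'yes' for III, supporting them as a clade.
IV (derived state 'no') is shared by all ingroup taxa — unites the whole ingroup.
V: derived state 'yes' in Taxon 3 and Taxon 5 only — synapomorphy for {Taxon 3, Taxon 5}.
Most parsimonious ingroup topology: (Taxon 6,((Taxon 8,Taxon 7),((Taxon 5,Taxon 3),Taxon 9))).
Taxon 7 and Taxon 9 share a more recent common ancestor with each other than either does with Taxon 6, so Taxon 6 is the least closely related of the three.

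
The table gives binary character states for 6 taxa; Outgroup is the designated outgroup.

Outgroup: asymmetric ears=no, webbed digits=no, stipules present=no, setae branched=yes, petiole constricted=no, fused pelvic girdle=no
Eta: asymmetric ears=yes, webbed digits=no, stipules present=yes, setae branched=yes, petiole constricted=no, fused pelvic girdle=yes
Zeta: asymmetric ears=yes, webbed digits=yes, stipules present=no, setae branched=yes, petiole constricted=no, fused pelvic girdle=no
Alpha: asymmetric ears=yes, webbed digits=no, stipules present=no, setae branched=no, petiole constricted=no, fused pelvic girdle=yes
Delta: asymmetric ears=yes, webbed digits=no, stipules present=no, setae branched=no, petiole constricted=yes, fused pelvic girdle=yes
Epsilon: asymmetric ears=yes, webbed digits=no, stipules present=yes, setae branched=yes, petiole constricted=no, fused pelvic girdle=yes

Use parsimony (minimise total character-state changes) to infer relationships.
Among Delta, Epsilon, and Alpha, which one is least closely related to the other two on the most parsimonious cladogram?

Character polarity is set by the outgroup: the derived state is whichever differs from the outgroup's state, so for setae branched the derived state is 'no', and for the remaining characters it is 'yes'.
All ingroup taxa share the derived state 'yes' for asymmetric ears; it defines the ingroup but does not resolve relationships within it.
webbed digits: derived state 'yes' in Zeta only — an autapomorphy, so it tells us nothing about relationships among taxa.
stipules present: derived state 'yes' in Epsilon and Eta only — synapomorphy for {Epsilon, Eta}.
setae branched (derived state 'no') is shared by Alpha and Delta — a synapomorphy uniting that clade.
petiole constricted (derived state 'yes') is unique to Delta (autapomorphy; uninformative for grouping).
fused pelvic girdle: derived state 'yes' in Alpha, Delta, Epsilon, and Eta only — synapomorphy for {Alpha, Delta, Epsilon, Eta}.
Most parsimonious ingroup topology: (((Eta,Epsilon),(Alpha,Delta)),Zeta).
Delta and Alpha share a more recent common ancestor with each other than either does with Epsilon, so Epsilon is the least closely related of the three.

Epsilon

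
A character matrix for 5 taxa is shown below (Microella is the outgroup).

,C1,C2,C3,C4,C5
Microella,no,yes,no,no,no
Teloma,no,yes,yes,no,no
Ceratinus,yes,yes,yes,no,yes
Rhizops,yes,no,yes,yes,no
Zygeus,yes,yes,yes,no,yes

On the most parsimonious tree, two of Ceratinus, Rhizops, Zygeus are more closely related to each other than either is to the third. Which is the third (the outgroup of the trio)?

Rhizops

Character polarity is set by the outgroup: the derived state is whichever differs from the outgroup's state, so for C2 the derived state is 'no', and for the remaining characters it is 'yes'.
C1: derived state 'yes' in Ceratinus, Rhizops, and Zygeus only — synapomorphy for {Ceratinus, Rhizops, Zygeus}.
C2: derived state 'no' in Rhizops only — an autapomorphy, so it tells us nothing about relationships among taxa.
All ingroup taxa share the derived state 'yes' for C3; it defines the ingroup but does not resolve relationships within it.
C4: derived state 'yes' in Rhizops only — an autapomorphy, so it tells us nothing about relationships among taxa.
C5 (derived state 'yes') is shared by Ceratinus and Zygeus — a synapomorphy uniting that clade.
Most parsimonious ingroup topology: (Teloma,((Ceratinus,Zygeus),Rhizops)).
Ceratinus and Zygeus share a more recent common ancestor with each other than either does with Rhizops, so Rhizops is the least closely related of the three.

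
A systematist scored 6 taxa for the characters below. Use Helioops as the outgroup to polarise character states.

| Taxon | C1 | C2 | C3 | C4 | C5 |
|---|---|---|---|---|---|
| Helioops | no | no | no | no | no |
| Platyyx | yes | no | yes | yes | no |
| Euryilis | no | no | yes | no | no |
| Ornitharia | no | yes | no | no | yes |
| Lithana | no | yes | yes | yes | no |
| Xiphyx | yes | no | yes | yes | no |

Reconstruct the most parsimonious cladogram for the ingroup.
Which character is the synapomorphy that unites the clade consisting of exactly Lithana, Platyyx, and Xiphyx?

C4

The outgroup has state 'no' for every character, so 'yes' is the derived state throughout.
Only Platyyx and Xiphyx show the derived state 'yes' for C1, supporting them as a clade.
C2 (state 'yes') occurs in Lithana and Ornitharia but conflicts with the nesting implied by the other characters — most parsimoniously interpreted as homoplasy.
C3 (derived state 'yes') is shared by Euryilis, Lithana, Platyyx, and Xiphyx — a synapomorphy uniting that clade.
Only Lithana, Platyyx, and Xiphyx show the derived state 'yes' for C4, supporting them as a clade.
C5: derived state 'yes' in Ornitharia only — an autapomorphy, so it tells us nothing about relationships among taxa.
Most parsimonious ingroup topology: ((((Platyyx,Xiphyx),Lithana),Euryilis),Ornitharia).
The clade {Lithana, Platyyx, Xiphyx} is supported by C4: its derived state 'yes' occurs in exactly those taxa and in no other taxon (including the outgroup).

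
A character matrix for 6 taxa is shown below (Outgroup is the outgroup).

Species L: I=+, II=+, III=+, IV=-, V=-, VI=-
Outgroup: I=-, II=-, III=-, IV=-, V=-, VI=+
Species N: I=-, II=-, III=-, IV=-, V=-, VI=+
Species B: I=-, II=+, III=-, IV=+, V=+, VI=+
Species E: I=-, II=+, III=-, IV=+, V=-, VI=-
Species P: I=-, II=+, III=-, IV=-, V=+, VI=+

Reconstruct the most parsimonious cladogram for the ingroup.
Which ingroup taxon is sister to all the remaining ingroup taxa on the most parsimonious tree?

Character polarity is set by the outgroup: the derived state is whichever differs from the outgroup's state, so for VI the derived state is '-', and for the remaining characters it is '+'.
I: derived state '+' in Species L only — an autapomorphy, so it tells us nothing about relationships among taxa.
II: derived state '+' in Species B, Species E, Species L, and Species P only — synapomorphy for {Species B, Species E, Species L, Species P}.
III (derived state '+') is unique to Species L (autapomorphy; uninformative for grouping).
IV groups Species B and Species E, which is incompatible with the clades supported by the remaining characters; treating it as convergent (homoplasy) costs fewer steps than any alternative tree.
V (derived state '+') is shared by Species B and Species P — a synapomorphy uniting that clade.
VI (derived state '-') is shared by Species E and Species L — a synapomorphy uniting that clade.
Most parsimonious ingroup topology: (((Species P,Species B),(Species E,Species L)),Species N).
Species N is sister to the clade containing all other ingroup taxa, so it is the earliest-diverging (most basal) ingroup lineage.

Species N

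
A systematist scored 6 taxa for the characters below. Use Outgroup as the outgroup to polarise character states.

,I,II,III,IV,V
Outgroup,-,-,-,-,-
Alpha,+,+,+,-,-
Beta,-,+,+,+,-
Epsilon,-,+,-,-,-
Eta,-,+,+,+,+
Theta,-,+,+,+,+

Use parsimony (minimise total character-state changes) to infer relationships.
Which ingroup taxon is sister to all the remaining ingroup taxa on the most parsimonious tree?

Epsilon

The outgroup has state '-' for every character, so '+' is the derived state throughout.
I (derived state '+') is unique to Alpha (autapomorphy; uninformative for grouping).
All ingroup taxa share the derived state '+' for II; it defines the ingroup but does not resolve relationships within it.
III (derived state '+') is shared by Alpha, Beta, Eta, and Theta — a synapomorphy uniting that clade.
IV: derived state '+' in Beta, Eta, and Theta only — synapomorphy for {Beta, Eta, Theta}.
V: derived state '+' in Eta and Theta only — synapomorphy for {Eta, Theta}.
Most parsimonious ingroup topology: ((Alpha,(Beta,(Eta,Theta))),Epsilon).
Epsilon is sister to the clade containing all other ingroup taxa, so it is the earliest-diverging (most basal) ingroup lineage.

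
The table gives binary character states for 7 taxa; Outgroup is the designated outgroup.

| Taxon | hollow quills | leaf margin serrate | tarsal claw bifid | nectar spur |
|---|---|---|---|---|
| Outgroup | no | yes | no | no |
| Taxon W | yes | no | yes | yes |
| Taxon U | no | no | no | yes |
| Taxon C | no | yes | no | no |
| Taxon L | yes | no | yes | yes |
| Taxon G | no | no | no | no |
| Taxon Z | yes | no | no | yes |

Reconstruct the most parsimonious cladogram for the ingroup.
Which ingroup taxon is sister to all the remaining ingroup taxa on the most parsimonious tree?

Character polarity is set by the outgroup: the derived state is whichever differs from the outgroup's state, so for leaf margin serrate the derived state is 'no', and for the remaining characters it is 'yes'.
hollow quills (derived state 'yes') is shared by Taxon L, Taxon W, and Taxon Z — a synapomorphy uniting that clade.
Only Taxon G, Taxon L, Taxon U, Taxon W, and Taxon Z show the derived state 'no' for leaf margin serrate, supporting them as a clade.
tarsal claw bifid: derived state 'yes' in Taxon L and Taxon W only — synapomorphy for {Taxon L, Taxon W}.
nectar spur (derived state 'yes') is shared by Taxon L, Taxon U, Taxon W, and Taxon Z — a synapomorphy uniting that clade.
Most parsimonious ingroup topology: (((((Taxon W,Taxon L),Taxon Z),Taxon U),Taxon G),Taxon C).
Taxon C is sister to the clade containing all other ingroup taxa, so it is the earliest-diverging (most basal) ingroup lineage.

Taxon C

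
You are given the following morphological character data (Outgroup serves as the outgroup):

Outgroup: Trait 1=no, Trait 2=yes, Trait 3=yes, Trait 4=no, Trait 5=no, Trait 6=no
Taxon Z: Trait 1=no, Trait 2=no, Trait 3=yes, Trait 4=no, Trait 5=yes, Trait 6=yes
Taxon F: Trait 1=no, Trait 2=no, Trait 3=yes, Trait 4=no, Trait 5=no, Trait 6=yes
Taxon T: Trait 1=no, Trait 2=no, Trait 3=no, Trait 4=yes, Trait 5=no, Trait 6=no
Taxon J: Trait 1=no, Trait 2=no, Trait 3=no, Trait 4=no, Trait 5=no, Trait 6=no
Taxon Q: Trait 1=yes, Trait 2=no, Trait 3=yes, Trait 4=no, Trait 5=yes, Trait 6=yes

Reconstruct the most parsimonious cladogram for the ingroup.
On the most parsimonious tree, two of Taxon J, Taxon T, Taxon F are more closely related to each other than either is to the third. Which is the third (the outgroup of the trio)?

Character polarity is set by the outgroup: the derived state is whichever differs from the outgroup's state, so for Trait 2, Trait 3 the derived state is 'no', and for the remaining characters it is 'yes'.
Trait 1: derived state 'yes' in Taxon Q only — an autapomorphy, so it tells us nothing about relationships among taxa.
Trait 2 (derived state 'no') is shared by all ingroup taxa — unites the whole ingroup.
Only Taxon J and Taxon T show the derived state 'no' for Trait 3, supporting them as a clade.
Trait 4: derived state 'yes' in Taxon T only — an autapomorphy, so it tells us nothing about relationships among taxa.
Only Taxon Q and Taxon Z show the derived state 'yes' for Trait 5, supporting them as a clade.
Trait 6: derived state 'yes' in Taxon F, Taxon Q, and Taxon Z only — synapomorphy for {Taxon F, Taxon Q, Taxon Z}.
Most parsimonious ingroup topology: (((Taxon Z,Taxon Q),Taxon F),(Taxon T,Taxon J)).
Taxon T and Taxon J share a more recent common ancestor with each other than either does with Taxon F, so Taxon F is the least closely related of the three.

Taxon F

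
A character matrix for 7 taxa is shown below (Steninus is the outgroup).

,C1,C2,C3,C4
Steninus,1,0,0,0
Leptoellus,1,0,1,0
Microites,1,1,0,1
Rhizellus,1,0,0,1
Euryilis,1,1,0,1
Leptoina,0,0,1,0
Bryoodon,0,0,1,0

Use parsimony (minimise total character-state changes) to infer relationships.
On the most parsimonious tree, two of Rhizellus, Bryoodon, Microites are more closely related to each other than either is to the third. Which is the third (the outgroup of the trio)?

Character polarity is set by the outgroup: the derived state is whichever differs from the outgroup's state, so for C1 the derived state is '0', and for the remaining characters it is '1'.
Only Bryoodon and Leptoina show the derived state '0' for C1, supporting them as a clade.
C2: derived state '1' in Euryilis and Microites only — synapomorphy for {Euryilis, Microites}.
C3: derived state '1' in Bryoodon, Leptoellus, and Leptoina only — synapomorphy for {Bryoodon, Leptoellus, Leptoina}.
Only Euryilis, Microites, and Rhizellus show the derived state '1' for C4, supporting them as a clade.
Most parsimonious ingroup topology: ((Leptoellus,(Leptoina,Bryoodon)),((Microites,Euryilis),Rhizellus)).
Microites and Rhizellus share a more recent common ancestor with each other than either does with Bryoodon, so Bryoodon is the least closely related of the three.

Bryoodon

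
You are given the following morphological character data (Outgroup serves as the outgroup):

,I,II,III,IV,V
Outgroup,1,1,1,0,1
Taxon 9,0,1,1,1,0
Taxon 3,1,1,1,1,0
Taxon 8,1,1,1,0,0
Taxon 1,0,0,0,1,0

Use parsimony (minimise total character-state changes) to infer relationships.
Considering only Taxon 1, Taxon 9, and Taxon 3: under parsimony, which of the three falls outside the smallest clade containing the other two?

Character polarity is set by the outgroup: the derived state is whichever differs from the outgroup's state, so for I, II, III, V the derived state is '0', and for the remaining characters it is '1'.
I: derived state '0' in Taxon 1 and Taxon 9 only — synapomorphy for {Taxon 1, Taxon 9}.
II: derived state '0' in Taxon 1 only — an autapomorphy, so it tells us nothing about relationships among taxa.
III (derived state '0') is unique to Taxon 1 (autapomorphy; uninformative for grouping).
Only Taxon 1, Taxon 3, and Taxon 9 show the derived state '1' for IV, supporting them as a clade.
V (derived state '0') is shared by all ingroup taxa — unites the whole ingroup.
Most parsimonious ingroup topology: (((Taxon 9,Taxon 1),Taxon 3),Taxon 8).
Taxon 9 and Taxon 1 share a more recent common ancestor with each other than either does with Taxon 3, so Taxon 3 is the least closely related of the three.

Taxon 3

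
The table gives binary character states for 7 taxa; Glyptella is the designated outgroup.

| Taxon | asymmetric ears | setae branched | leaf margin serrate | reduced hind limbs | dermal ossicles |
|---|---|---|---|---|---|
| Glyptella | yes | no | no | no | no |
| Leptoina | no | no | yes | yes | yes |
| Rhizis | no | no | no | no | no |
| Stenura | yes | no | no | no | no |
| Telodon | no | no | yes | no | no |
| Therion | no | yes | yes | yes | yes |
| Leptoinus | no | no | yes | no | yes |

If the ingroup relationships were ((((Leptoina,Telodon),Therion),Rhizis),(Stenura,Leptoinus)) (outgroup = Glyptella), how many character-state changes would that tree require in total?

10

Map each character onto ((((Leptoina,Telodon),Therion),Rhizis),(Stenura,Leptoinus)) (rooted by Glyptella) and count the minimum state changes it requires (Fitch parsimony):
asymmetric ears: 2; setae branched: 1; leaf margin serrate: 2; reduced hind limbs: 2; dermal ossicles: 3.
Total tree length = 10.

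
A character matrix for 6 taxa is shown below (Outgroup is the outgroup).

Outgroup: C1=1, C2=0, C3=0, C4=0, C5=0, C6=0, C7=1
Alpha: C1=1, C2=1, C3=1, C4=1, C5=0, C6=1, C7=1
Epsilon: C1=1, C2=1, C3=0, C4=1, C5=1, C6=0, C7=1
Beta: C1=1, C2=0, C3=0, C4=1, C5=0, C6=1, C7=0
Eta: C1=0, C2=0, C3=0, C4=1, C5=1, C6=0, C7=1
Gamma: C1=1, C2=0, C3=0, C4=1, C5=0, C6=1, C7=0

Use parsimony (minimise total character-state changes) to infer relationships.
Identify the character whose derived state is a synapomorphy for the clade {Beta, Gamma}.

C7

Character polarity is set by the outgroup: the derived state is whichever differs from the outgroup's state, so for C1, C7 the derived state is '0', and for the remaining characters it is '1'.
C1: derived state '0' in Eta only — an autapomorphy, so it tells us nothing about relationships among taxa.
C2 (state '1') occurs in Alpha and Epsilon but conflicts with the nesting implied by the other characters — most parsimoniously interpreted as homoplasy.
C3 (derived state '1') is unique to Alpha (autapomorphy; uninformative for grouping).
C4 (derived state '1') is shared by all ingroup taxa — unites the whole ingroup.
C5 (derived state '1') is shared by Epsilon and Eta — a synapomorphy uniting that clade.
C6: derived state '1' in Alpha, Beta, and Gamma only — synapomorphy for {Alpha, Beta, Gamma}.
Only Beta and Gamma show the derived state '0' for C7, supporting them as a clade.
Most parsimonious ingroup topology: ((Alpha,(Beta,Gamma)),(Epsilon,Eta)).
The clade {Beta, Gamma} is supported by C7: its derived state '0' occurs in exactly those taxa and in no other taxon (including the outgroup).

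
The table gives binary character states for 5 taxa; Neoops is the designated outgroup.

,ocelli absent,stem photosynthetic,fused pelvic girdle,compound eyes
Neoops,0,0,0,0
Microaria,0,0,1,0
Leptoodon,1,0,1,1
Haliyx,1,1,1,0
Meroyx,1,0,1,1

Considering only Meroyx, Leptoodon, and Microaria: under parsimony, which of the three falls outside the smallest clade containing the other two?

The outgroup has state '0' for every character, so '1' is the derived state throughout.
ocelli absent: derived state '1' in Haliyx, Leptoodon, and Meroyx only — synapomorphy for {Haliyx, Leptoodon, Meroyx}.
stem photosynthetic: derived state '1' in Haliyx only — an autapomorphy, so it tells us nothing about relationships among taxa.
All ingroup taxa share the derived state '1' for fused pelvic girdle; it defines the ingroup but does not resolve relationships within it.
compound eyes: derived state '1' in Leptoodon and Meroyx only — synapomorphy for {Leptoodon, Meroyx}.
Most parsimonious ingroup topology: (((Meroyx,Leptoodon),Haliyx),Microaria).
Leptoodon and Meroyx share a more recent common ancestor with each other than either does with Microaria, so Microaria is the least closely related of the three.

Microaria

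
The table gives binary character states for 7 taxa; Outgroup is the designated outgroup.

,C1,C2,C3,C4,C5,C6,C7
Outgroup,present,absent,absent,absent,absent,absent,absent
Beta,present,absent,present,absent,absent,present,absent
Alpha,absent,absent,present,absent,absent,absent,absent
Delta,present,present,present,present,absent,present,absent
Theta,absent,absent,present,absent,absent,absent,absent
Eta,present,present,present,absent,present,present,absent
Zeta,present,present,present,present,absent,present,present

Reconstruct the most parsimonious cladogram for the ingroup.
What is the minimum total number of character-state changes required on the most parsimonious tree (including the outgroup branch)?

Character polarity is set by the outgroup: the derived state is whichever differs from the outgroup's state, so for C1 the derived state is 'absent', and for the remaining characters it is 'present'.
C1: derived state 'absent' in Alpha and Theta only — synapomorphy for {Alpha, Theta}.
C2: derived state 'present' in Delta, Eta, and Zeta only — synapomorphy for {Delta, Eta, Zeta}.
All ingroup taxa share the derived state 'present' for C3; it defines the ingroup but does not resolve relationships within it.
C4: derived state 'present' in Delta and Zeta only — synapomorphy for {Delta, Zeta}.
C5 (derived state 'present') is unique to Eta (autapomorphy; uninformative for grouping).
C6 (derived state 'present') is shared by Beta, Delta, Eta, and Zeta — a synapomorphy uniting that clade.
C7: derived state 'present' in Zeta only — an autapomorphy, so it tells us nothing about relationships among taxa.
Most parsimonious ingroup topology: ((Beta,((Delta,Zeta),Eta)),(Alpha,Theta)).
Changes per character on this tree: C1: 1; C2: 1; C3: 1; C4: 1; C5: 1; C6: 1; C7: 1.
Total = 7.

7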